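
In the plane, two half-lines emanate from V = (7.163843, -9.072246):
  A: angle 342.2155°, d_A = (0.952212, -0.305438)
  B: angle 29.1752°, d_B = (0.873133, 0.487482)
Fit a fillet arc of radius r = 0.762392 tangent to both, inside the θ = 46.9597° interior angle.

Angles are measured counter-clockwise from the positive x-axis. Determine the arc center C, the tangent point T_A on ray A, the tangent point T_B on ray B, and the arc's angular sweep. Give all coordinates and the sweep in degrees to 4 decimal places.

center=(9.0679,-8.8824) T_A=(8.8350,-9.6083) T_B=(8.6963,-8.2167) sweep=133.0403

bisector direction at 5.6953° = (0.995064,0.099239)
center distance |VC| = r/sin(θ/2) = 0.762392/sin(23.4798°) = 1.913507
C = V + |VC|·bis = (9.0679,-8.8824)
T_A = V + ((C−V)·d_A)·d_A = V + 1.7551·d_A = (8.8350,-9.6083)
T_B = V + ((C−V)·d_B)·d_B = V + 1.7551·d_B = (8.6963,-8.2167)
sweep = 180° − θ = 133.0403°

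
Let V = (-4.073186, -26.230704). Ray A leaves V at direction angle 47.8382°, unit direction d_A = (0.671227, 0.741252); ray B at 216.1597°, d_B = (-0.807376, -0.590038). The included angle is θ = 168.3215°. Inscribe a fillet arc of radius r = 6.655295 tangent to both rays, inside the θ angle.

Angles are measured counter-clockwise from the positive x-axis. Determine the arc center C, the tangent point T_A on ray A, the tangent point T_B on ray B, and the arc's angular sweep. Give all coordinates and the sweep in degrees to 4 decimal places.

center=(-8.5496,-21.2590) T_A=(-3.6163,-25.7262) T_B=(-4.6227,-26.6323) sweep=11.6785

bisector direction at 131.9990° = (-0.669117,0.743157)
center distance |VC| = r/sin(θ/2) = 6.655295/sin(84.1607°) = 6.690008
C = V + |VC|·bis = (-8.5496,-21.2590)
T_A = V + ((C−V)·d_A)·d_A = V + 0.6806·d_A = (-3.6163,-25.7262)
T_B = V + ((C−V)·d_B)·d_B = V + 0.6806·d_B = (-4.6227,-26.6323)
sweep = 180° − θ = 11.6785°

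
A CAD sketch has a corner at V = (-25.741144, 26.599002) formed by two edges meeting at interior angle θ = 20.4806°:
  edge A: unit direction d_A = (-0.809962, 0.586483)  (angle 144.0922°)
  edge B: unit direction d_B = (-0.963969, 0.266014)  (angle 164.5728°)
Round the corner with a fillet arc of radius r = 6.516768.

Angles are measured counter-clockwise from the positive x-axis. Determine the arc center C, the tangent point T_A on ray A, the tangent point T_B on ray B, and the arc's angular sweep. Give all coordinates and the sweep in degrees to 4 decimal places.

bisector direction at 154.3325° = (-0.901323,0.433148)
center distance |VC| = r/sin(θ/2) = 6.516768/sin(10.2403°) = 36.656991
C = V + |VC|·bis = (-58.7809,42.4769)
T_A = V + ((C−V)·d_A)·d_A = V + 36.0731·d_A = (-54.9590,47.7552)
T_B = V + ((C−V)·d_B)·d_B = V + 36.0731·d_B = (-60.5145,36.1949)
sweep = 180° − θ = 159.5194°

center=(-58.7809,42.4769) T_A=(-54.9590,47.7552) T_B=(-60.5145,36.1949) sweep=159.5194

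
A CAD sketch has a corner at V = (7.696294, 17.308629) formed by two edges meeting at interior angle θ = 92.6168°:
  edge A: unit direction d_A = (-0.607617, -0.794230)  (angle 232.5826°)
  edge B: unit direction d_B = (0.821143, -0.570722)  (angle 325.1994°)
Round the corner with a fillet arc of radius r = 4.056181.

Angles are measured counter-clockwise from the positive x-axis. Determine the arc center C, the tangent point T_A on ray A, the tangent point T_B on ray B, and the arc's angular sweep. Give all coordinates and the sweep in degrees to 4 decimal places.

bisector direction at 278.8910° = (0.154555,-0.987984)
center distance |VC| = r/sin(θ/2) = 4.056181/sin(46.3084°) = 5.609678
C = V + |VC|·bis = (8.5633,11.7664)
T_A = V + ((C−V)·d_A)·d_A = V + 3.8750·d_A = (5.3418,14.2310)
T_B = V + ((C−V)·d_B)·d_B = V + 3.8750·d_B = (10.8783,15.0971)
sweep = 180° − θ = 87.3832°

center=(8.5633,11.7664) T_A=(5.3418,14.2310) T_B=(10.8783,15.0971) sweep=87.3832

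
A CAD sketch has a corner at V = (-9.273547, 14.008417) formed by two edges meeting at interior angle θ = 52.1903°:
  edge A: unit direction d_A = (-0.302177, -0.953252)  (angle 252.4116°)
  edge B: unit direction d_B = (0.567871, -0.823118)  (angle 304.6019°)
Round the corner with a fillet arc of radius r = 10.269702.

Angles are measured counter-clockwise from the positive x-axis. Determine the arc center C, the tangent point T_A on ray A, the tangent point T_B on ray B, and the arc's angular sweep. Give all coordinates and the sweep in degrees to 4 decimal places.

bisector direction at 278.5068° = (0.147926,-0.988998)
center distance |VC| = r/sin(θ/2) = 10.269702/sin(26.0952°) = 23.347493
C = V + |VC|·bis = (-5.8198,-9.0822)
T_A = V + ((C−V)·d_A)·d_A = V + 20.9676·d_A = (-15.6095,-5.9790)
T_B = V + ((C−V)·d_B)·d_B = V + 20.9676·d_B = (2.6333,-3.2504)
sweep = 180° − θ = 127.8097°

center=(-5.8198,-9.0822) T_A=(-15.6095,-5.9790) T_B=(2.6333,-3.2504) sweep=127.8097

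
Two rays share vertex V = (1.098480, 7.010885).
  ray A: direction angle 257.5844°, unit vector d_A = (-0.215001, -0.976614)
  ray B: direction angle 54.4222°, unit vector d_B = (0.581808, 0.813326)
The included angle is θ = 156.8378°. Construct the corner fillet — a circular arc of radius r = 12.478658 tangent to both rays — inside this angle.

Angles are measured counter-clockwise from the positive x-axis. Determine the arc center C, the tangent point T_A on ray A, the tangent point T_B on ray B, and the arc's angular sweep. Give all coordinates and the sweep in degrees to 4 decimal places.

center=(12.7355,1.8306) T_A=(0.5487,4.5135) T_B=(2.5863,9.0907) sweep=23.1622

bisector direction at 336.0033° = (0.913569,-0.406684)
center distance |VC| = r/sin(θ/2) = 12.478658/sin(78.4189°) = 12.737984
C = V + |VC|·bis = (12.7355,1.8306)
T_A = V + ((C−V)·d_A)·d_A = V + 2.5572·d_A = (0.5487,4.5135)
T_B = V + ((C−V)·d_B)·d_B = V + 2.5572·d_B = (2.5863,9.0907)
sweep = 180° − θ = 23.1622°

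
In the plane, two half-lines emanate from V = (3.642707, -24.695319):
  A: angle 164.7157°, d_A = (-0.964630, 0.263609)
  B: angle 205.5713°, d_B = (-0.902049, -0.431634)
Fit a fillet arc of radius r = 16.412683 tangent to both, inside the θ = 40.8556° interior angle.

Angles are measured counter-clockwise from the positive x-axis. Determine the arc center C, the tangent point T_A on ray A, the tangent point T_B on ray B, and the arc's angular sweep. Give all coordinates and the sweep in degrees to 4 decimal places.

center=(-43.1921,-28.9111) T_A=(-38.8656,-13.0789) T_B=(-36.1078,-43.7161) sweep=139.1444

bisector direction at 185.1435° = (-0.995973,-0.089650)
center distance |VC| = r/sin(θ/2) = 16.412683/sin(20.4278°) = 47.024137
C = V + |VC|·bis = (-43.1921,-28.9111)
T_A = V + ((C−V)·d_A)·d_A = V + 44.0669·d_A = (-38.8656,-13.0789)
T_B = V + ((C−V)·d_B)·d_B = V + 44.0669·d_B = (-36.1078,-43.7161)
sweep = 180° − θ = 139.1444°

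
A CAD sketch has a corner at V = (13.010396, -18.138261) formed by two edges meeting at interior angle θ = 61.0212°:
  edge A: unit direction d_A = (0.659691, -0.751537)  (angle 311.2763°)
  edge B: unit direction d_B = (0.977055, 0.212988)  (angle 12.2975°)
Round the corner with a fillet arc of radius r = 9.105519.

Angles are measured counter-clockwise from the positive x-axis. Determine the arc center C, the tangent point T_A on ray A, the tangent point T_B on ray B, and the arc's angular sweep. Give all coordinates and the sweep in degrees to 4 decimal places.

bisector direction at 341.7869° = (0.949901,-0.312552)
center distance |VC| = r/sin(θ/2) = 9.105519/sin(30.5106°) = 17.934921
C = V + |VC|·bis = (30.0468,-23.7439)
T_A = V + ((C−V)·d_A)·d_A = V + 15.4516·d_A = (23.2037,-29.7507)
T_B = V + ((C−V)·d_B)·d_B = V + 15.4516·d_B = (28.1074,-14.8473)
sweep = 180° − θ = 118.9788°

center=(30.0468,-23.7439) T_A=(23.2037,-29.7507) T_B=(28.1074,-14.8473) sweep=118.9788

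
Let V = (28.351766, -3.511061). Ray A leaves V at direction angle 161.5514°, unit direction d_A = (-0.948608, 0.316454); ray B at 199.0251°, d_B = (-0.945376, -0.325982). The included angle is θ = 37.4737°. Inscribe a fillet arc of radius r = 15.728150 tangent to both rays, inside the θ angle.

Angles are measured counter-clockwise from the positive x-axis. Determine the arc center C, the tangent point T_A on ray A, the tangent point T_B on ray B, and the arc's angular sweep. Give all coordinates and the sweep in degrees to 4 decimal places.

bisector direction at 180.2883° = (-0.999987,-0.005031)
center distance |VC| = r/sin(θ/2) = 15.728150/sin(18.7369°) = 48.963470
C = V + |VC|·bis = (-20.6111,-3.7574)
T_A = V + ((C−V)·d_A)·d_A = V + 46.3686·d_A = (-15.6339,11.1625)
T_B = V + ((C−V)·d_B)·d_B = V + 46.3686·d_B = (-15.4840,-18.6264)
sweep = 180° − θ = 142.5263°

center=(-20.6111,-3.7574) T_A=(-15.6339,11.1625) T_B=(-15.4840,-18.6264) sweep=142.5263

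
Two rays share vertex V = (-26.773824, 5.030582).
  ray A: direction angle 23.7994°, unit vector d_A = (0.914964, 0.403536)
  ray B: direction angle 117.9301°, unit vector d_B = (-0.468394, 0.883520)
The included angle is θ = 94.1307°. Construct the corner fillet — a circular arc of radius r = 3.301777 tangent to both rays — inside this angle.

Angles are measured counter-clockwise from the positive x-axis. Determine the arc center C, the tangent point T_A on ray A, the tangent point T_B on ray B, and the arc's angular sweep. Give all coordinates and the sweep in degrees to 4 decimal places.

center=(-25.2955,9.2912) T_A=(-23.9631,6.2702) T_B=(-28.2127,7.7447) sweep=85.8693

bisector direction at 70.8648° = (0.327799,0.944747)
center distance |VC| = r/sin(θ/2) = 3.301777/sin(47.0654°) = 4.509817
C = V + |VC|·bis = (-25.2955,9.2912)
T_A = V + ((C−V)·d_A)·d_A = V + 3.0719·d_A = (-23.9631,6.2702)
T_B = V + ((C−V)·d_B)·d_B = V + 3.0719·d_B = (-28.2127,7.7447)
sweep = 180° − θ = 85.8693°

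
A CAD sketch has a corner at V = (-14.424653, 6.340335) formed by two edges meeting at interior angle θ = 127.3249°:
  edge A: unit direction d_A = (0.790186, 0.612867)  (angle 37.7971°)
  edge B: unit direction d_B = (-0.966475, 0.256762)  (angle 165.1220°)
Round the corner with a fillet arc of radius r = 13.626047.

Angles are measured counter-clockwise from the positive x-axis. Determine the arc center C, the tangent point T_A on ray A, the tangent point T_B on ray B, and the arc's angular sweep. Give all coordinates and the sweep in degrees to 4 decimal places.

bisector direction at 101.4596° = (-0.198676,0.980065)
center distance |VC| = r/sin(θ/2) = 13.626047/sin(63.6624°) = 15.204318
C = V + |VC|·bis = (-17.4454,21.2416)
T_A = V + ((C−V)·d_A)·d_A = V + 6.7455·d_A = (-9.0944,10.4744)
T_B = V + ((C−V)·d_B)·d_B = V + 6.7455·d_B = (-20.9440,8.0723)
sweep = 180° − θ = 52.6751°

center=(-17.4454,21.2416) T_A=(-9.0944,10.4744) T_B=(-20.9440,8.0723) sweep=52.6751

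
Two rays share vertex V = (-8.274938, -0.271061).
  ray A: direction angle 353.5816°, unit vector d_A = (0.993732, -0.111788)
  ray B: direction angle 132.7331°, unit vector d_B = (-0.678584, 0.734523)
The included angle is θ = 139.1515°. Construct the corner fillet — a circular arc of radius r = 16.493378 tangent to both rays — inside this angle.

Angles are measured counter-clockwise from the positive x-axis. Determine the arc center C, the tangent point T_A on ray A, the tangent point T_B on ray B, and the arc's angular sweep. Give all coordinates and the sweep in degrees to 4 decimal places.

center=(-0.3279,15.4324) T_A=(-2.1717,-0.9576) T_B=(-12.4427,4.2402) sweep=40.8485

bisector direction at 63.1574° = (0.451542,0.892250)
center distance |VC| = r/sin(θ/2) = 16.493378/sin(69.5757°) = 17.599800
C = V + |VC|·bis = (-0.3279,15.4324)
T_A = V + ((C−V)·d_A)·d_A = V + 6.1418·d_A = (-2.1717,-0.9576)
T_B = V + ((C−V)·d_B)·d_B = V + 6.1418·d_B = (-12.4427,4.2402)
sweep = 180° − θ = 40.8485°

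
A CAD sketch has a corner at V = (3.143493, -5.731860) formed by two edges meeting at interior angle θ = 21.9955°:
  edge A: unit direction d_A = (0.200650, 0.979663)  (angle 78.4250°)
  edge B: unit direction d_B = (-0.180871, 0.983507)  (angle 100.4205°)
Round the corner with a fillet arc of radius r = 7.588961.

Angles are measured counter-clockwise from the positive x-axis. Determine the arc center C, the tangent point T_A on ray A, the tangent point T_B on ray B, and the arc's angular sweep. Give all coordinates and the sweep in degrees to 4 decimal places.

bisector direction at 89.4227° = (0.010075,0.999949)
center distance |VC| = r/sin(θ/2) = 7.588961/sin(10.9977°) = 39.780590
C = V + |VC|·bis = (3.5443,34.0467)
T_A = V + ((C−V)·d_A)·d_A = V + 39.0500·d_A = (10.9789,32.5240)
T_B = V + ((C−V)·d_B)·d_B = V + 39.0500·d_B = (-3.9195,32.6741)
sweep = 180° − θ = 158.0045°

center=(3.5443,34.0467) T_A=(10.9789,32.5240) T_B=(-3.9195,32.6741) sweep=158.0045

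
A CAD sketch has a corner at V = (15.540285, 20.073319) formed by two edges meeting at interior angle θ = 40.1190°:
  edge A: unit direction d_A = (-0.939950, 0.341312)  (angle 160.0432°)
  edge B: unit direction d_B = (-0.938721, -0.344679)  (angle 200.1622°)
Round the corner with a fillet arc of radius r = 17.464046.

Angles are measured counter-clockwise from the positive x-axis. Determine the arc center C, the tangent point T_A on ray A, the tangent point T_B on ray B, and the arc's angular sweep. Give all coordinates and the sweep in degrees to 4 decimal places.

center=(-35.3758,19.9821) T_A=(-29.4152,36.3974) T_B=(-29.3564,3.5882) sweep=139.8810

bisector direction at 180.1027° = (-0.999998,-0.001792)
center distance |VC| = r/sin(θ/2) = 17.464046/sin(20.0595°) = 50.916209
C = V + |VC|·bis = (-35.3758,19.9821)
T_A = V + ((C−V)·d_A)·d_A = V + 47.8275·d_A = (-29.4152,36.3974)
T_B = V + ((C−V)·d_B)·d_B = V + 47.8275·d_B = (-29.3564,3.5882)
sweep = 180° − θ = 139.8810°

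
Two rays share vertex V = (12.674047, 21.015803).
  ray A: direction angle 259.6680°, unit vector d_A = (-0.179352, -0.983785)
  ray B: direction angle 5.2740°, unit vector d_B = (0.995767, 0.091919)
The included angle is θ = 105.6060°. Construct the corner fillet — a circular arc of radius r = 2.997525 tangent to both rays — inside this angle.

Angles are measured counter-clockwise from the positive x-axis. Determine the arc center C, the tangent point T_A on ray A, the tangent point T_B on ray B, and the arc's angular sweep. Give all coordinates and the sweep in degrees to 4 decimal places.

bisector direction at 312.4710° = (0.675217,-0.737619)
center distance |VC| = r/sin(θ/2) = 2.997525/sin(52.8030°) = 3.763080
C = V + |VC|·bis = (15.2149,18.2401)
T_A = V + ((C−V)·d_A)·d_A = V + 2.2750·d_A = (12.2660,18.7777)
T_B = V + ((C−V)·d_B)·d_B = V + 2.2750·d_B = (14.9394,21.2249)
sweep = 180° − θ = 74.3940°

center=(15.2149,18.2401) T_A=(12.2660,18.7777) T_B=(14.9394,21.2249) sweep=74.3940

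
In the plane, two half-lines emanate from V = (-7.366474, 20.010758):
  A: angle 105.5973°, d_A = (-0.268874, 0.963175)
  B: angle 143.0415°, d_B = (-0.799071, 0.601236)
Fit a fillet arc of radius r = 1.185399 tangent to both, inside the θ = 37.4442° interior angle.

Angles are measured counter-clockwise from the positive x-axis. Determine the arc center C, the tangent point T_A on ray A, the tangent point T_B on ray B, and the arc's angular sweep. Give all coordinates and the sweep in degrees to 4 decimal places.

bisector direction at 124.3194° = (-0.563806,0.825907)
center distance |VC| = r/sin(θ/2) = 1.185399/sin(18.7221°) = 3.693081
C = V + |VC|·bis = (-9.4487,23.0609)
T_A = V + ((C−V)·d_A)·d_A = V + 3.4977·d_A = (-8.3069,23.3796)
T_B = V + ((C−V)·d_B)·d_B = V + 3.4977·d_B = (-10.1614,22.1137)
sweep = 180° − θ = 142.5558°

center=(-9.4487,23.0609) T_A=(-8.3069,23.3796) T_B=(-10.1614,22.1137) sweep=142.5558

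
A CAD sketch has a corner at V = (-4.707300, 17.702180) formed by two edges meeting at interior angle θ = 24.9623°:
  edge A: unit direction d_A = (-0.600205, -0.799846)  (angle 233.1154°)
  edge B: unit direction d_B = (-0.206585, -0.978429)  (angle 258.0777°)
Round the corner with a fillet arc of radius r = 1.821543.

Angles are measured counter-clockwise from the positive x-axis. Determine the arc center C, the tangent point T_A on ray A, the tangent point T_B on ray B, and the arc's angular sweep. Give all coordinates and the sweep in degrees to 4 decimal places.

bisector direction at 245.5965° = (-0.413159,-0.910659)
center distance |VC| = r/sin(θ/2) = 1.821543/sin(12.4811°) = 8.428449
C = V + |VC|·bis = (-8.1896,10.0267)
T_A = V + ((C−V)·d_A)·d_A = V + 8.2293·d_A = (-9.6465,11.1200)
T_B = V + ((C−V)·d_B)·d_B = V + 8.2293·d_B = (-6.4073,9.6504)
sweep = 180° − θ = 155.0377°

center=(-8.1896,10.0267) T_A=(-9.6465,11.1200) T_B=(-6.4073,9.6504) sweep=155.0377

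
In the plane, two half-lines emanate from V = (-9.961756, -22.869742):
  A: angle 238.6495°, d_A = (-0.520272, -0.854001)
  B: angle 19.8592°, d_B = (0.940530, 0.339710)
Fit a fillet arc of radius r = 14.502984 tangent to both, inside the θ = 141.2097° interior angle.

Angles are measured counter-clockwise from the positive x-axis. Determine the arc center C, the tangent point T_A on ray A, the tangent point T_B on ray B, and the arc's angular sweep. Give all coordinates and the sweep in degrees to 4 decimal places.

center=(-0.2327,-34.7757) T_A=(-12.6182,-27.2302) T_B=(-5.1595,-21.1352) sweep=38.7903

bisector direction at 309.2543° = (0.632764,-0.774345)
center distance |VC| = r/sin(θ/2) = 14.502984/sin(70.6048°) = 15.375534
C = V + |VC|·bis = (-0.2327,-34.7757)
T_A = V + ((C−V)·d_A)·d_A = V + 5.1059·d_A = (-12.6182,-27.2302)
T_B = V + ((C−V)·d_B)·d_B = V + 5.1059·d_B = (-5.1595,-21.1352)
sweep = 180° − θ = 38.7903°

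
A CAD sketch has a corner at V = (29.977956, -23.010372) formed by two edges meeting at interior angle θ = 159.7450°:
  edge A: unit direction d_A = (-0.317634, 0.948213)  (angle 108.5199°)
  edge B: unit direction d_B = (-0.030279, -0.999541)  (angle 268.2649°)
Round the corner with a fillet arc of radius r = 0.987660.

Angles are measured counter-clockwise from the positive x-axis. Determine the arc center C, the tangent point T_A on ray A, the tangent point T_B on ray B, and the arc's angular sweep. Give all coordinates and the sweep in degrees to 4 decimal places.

center=(28.9854,-23.1568) T_A=(29.9219,-22.8431) T_B=(29.9726,-23.1867) sweep=20.2550

bisector direction at 188.3924° = (-0.989292,-0.145952)
center distance |VC| = r/sin(θ/2) = 0.987660/sin(79.8725°) = 1.003292
C = V + |VC|·bis = (28.9854,-23.1568)
T_A = V + ((C−V)·d_A)·d_A = V + 0.1764·d_A = (29.9219,-22.8431)
T_B = V + ((C−V)·d_B)·d_B = V + 0.1764·d_B = (29.9726,-23.1867)
sweep = 180° − θ = 20.2550°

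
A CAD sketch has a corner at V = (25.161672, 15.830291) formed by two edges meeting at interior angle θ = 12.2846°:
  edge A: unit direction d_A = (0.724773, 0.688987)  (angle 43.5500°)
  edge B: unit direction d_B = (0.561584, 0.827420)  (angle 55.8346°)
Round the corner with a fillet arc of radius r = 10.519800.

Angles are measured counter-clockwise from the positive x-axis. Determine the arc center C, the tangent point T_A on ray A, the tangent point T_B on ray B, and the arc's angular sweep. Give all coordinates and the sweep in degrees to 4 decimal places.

center=(88.7626,90.8055) T_A=(96.0106,83.1810) T_B=(80.0583,96.7132) sweep=167.7154

bisector direction at 49.6923° = (0.646892,0.762581)
center distance |VC| = r/sin(θ/2) = 10.519800/sin(6.1423°) = 98.317600
C = V + |VC|·bis = (88.7626,90.8055)
T_A = V + ((C−V)·d_A)·d_A = V + 97.7532·d_A = (96.0106,83.1810)
T_B = V + ((C−V)·d_B)·d_B = V + 97.7532·d_B = (80.0583,96.7132)
sweep = 180° − θ = 167.7154°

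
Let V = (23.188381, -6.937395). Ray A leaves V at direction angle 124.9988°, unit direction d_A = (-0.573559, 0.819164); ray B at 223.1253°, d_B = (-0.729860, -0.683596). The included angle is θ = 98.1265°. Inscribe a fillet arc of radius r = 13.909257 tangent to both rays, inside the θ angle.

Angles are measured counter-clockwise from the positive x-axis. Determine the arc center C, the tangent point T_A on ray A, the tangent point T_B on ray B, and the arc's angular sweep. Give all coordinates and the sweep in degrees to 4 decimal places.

bisector direction at 174.0620° = (-0.994635,0.103451)
center distance |VC| = r/sin(θ/2) = 13.909257/sin(49.0632°) = 18.412289
C = V + |VC|·bis = (4.8749,-5.0326)
T_A = V + ((C−V)·d_A)·d_A = V + 12.0642·d_A = (16.2688,2.9452)
T_B = V + ((C−V)·d_B)·d_B = V + 12.0642·d_B = (14.3832,-15.1844)
sweep = 180° − θ = 81.8735°

center=(4.8749,-5.0326) T_A=(16.2688,2.9452) T_B=(14.3832,-15.1844) sweep=81.8735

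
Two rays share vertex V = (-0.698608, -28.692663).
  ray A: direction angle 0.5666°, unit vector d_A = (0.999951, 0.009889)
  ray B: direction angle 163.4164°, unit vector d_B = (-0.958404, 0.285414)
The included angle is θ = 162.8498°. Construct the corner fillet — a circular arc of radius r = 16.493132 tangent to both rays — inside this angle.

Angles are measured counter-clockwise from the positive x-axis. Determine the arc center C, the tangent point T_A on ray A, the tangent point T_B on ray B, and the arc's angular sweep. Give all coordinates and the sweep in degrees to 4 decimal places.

center=(1.6252,-12.1757) T_A=(1.7883,-28.6681) T_B=(-3.0822,-27.9828) sweep=17.1502

bisector direction at 81.9915° = (0.139320,0.990247)
center distance |VC| = r/sin(θ/2) = 16.493132/sin(81.4249°) = 16.679589
C = V + |VC|·bis = (1.6252,-12.1757)
T_A = V + ((C−V)·d_A)·d_A = V + 2.4870·d_A = (1.7883,-28.6681)
T_B = V + ((C−V)·d_B)·d_B = V + 2.4870·d_B = (-3.0822,-27.9828)
sweep = 180° − θ = 17.1502°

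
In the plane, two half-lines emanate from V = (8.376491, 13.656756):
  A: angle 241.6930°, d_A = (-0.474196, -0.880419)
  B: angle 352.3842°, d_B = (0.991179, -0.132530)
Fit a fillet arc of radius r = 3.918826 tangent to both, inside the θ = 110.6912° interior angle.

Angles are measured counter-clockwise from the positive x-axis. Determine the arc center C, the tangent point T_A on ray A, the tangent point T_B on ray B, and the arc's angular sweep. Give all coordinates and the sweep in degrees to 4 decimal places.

bisector direction at 297.0386° = (0.454591,-0.890700)
center distance |VC| = r/sin(θ/2) = 3.918826/sin(55.3456°) = 4.763969
C = V + |VC|·bis = (10.5421,9.4135)
T_A = V + ((C−V)·d_A)·d_A = V + 2.7089·d_A = (7.0919,11.2718)
T_B = V + ((C−V)·d_B)·d_B = V + 2.7089·d_B = (11.0615,13.2977)
sweep = 180° − θ = 69.3088°

center=(10.5421,9.4135) T_A=(7.0919,11.2718) T_B=(11.0615,13.2977) sweep=69.3088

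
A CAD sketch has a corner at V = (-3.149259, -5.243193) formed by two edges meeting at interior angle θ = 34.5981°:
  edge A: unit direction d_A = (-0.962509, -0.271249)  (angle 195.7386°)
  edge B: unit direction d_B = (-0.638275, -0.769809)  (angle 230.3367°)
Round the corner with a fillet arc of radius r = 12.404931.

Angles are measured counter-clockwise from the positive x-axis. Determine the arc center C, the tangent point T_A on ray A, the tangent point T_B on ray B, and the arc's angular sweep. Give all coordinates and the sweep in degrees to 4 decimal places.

center=(-38.1212,-27.9869) T_A=(-41.4860,-16.0470) T_B=(-28.5717,-35.9046) sweep=145.4019

bisector direction at 213.0377° = (-0.838312,-0.545190)
center distance |VC| = r/sin(θ/2) = 12.404931/sin(17.2991°) = 41.717013
C = V + |VC|·bis = (-38.1212,-27.9869)
T_A = V + ((C−V)·d_A)·d_A = V + 39.8300·d_A = (-41.4860,-16.0470)
T_B = V + ((C−V)·d_B)·d_B = V + 39.8300·d_B = (-28.5717,-35.9046)
sweep = 180° − θ = 145.4019°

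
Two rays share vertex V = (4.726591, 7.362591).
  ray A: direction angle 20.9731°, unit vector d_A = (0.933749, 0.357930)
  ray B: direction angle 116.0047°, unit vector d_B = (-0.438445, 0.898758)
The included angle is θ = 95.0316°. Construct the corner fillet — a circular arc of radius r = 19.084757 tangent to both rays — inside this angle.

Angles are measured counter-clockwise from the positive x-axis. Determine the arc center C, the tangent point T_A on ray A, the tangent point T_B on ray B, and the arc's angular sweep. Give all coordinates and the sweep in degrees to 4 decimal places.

center=(14.2159,31.4389) T_A=(21.0469,13.6186) T_B=(-2.9367,23.0713) sweep=84.9684

bisector direction at 68.4889° = (0.366681,0.930347)
center distance |VC| = r/sin(θ/2) = 19.084757/sin(47.5158°) = 25.878914
C = V + |VC|·bis = (14.2159,31.4389)
T_A = V + ((C−V)·d_A)·d_A = V + 17.4783·d_A = (21.0469,13.6186)
T_B = V + ((C−V)·d_B)·d_B = V + 17.4783·d_B = (-2.9367,23.0713)
sweep = 180° − θ = 84.9684°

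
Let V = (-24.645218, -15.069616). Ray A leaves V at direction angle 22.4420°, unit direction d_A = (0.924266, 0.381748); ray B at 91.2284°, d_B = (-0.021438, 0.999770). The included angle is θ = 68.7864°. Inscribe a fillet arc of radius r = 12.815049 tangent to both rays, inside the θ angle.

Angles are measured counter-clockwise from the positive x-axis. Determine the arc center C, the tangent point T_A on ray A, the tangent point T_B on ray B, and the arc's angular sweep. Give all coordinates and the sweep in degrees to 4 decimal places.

center=(-12.2344,3.9215) T_A=(-7.3423,-7.9230) T_B=(-25.0466,3.6468) sweep=111.2136

bisector direction at 56.8352° = (0.547049,0.837101)
center distance |VC| = r/sin(θ/2) = 12.815049/sin(34.3932°) = 22.686760
C = V + |VC|·bis = (-12.2344,3.9215)
T_A = V + ((C−V)·d_A)·d_A = V + 18.7207·d_A = (-7.3423,-7.9230)
T_B = V + ((C−V)·d_B)·d_B = V + 18.7207·d_B = (-25.0466,3.6468)
sweep = 180° − θ = 111.2136°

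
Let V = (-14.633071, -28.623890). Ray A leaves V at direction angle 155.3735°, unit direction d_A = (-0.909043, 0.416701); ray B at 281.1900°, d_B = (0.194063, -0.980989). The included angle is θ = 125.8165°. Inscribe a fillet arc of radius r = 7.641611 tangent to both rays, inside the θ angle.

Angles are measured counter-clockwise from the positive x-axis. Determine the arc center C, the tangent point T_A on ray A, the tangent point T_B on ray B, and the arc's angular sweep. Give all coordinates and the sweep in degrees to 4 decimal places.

center=(-21.3708,-33.9416) T_A=(-18.1865,-26.9950) T_B=(-13.8745,-32.4586) sweep=54.1835

bisector direction at 218.2818° = (-0.784974,-0.619529)
center distance |VC| = r/sin(θ/2) = 7.641611/sin(62.9083°) = 8.583395
C = V + |VC|·bis = (-21.3708,-33.9416)
T_A = V + ((C−V)·d_A)·d_A = V + 3.9090·d_A = (-18.1865,-26.9950)
T_B = V + ((C−V)·d_B)·d_B = V + 3.9090·d_B = (-13.8745,-32.4586)
sweep = 180° − θ = 54.1835°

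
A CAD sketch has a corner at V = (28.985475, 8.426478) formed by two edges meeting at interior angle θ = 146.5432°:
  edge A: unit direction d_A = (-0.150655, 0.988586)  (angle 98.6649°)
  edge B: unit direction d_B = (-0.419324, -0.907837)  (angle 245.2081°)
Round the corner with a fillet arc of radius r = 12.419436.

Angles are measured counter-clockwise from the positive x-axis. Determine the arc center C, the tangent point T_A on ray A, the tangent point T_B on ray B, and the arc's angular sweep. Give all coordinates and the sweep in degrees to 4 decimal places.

bisector direction at 171.9365° = (-0.990113,0.140271)
center distance |VC| = r/sin(θ/2) = 12.419436/sin(73.2716°) = 12.968253
C = V + |VC|·bis = (16.1454,10.2455)
T_A = V + ((C−V)·d_A)·d_A = V + 3.7327·d_A = (28.4231,12.1166)
T_B = V + ((C−V)·d_B)·d_B = V + 3.7327·d_B = (27.4203,5.0378)
sweep = 180° − θ = 33.4568°

center=(16.1454,10.2455) T_A=(28.4231,12.1166) T_B=(27.4203,5.0378) sweep=33.4568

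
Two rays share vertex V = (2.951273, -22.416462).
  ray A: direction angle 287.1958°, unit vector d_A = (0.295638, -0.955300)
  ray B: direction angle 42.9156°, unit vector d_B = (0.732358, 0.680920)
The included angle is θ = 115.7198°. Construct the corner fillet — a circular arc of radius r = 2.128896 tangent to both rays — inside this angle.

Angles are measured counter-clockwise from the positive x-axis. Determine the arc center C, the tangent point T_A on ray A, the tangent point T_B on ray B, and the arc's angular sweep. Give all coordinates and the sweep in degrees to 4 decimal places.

bisector direction at 345.0557° = (0.966177,-0.257880)
center distance |VC| = r/sin(θ/2) = 2.128896/sin(57.8599°) = 2.514197
C = V + |VC|·bis = (5.3804,-23.0648)
T_A = V + ((C−V)·d_A)·d_A = V + 1.3375·d_A = (3.3467,-23.6942)
T_B = V + ((C−V)·d_B)·d_B = V + 1.3375·d_B = (3.9308,-21.5057)
sweep = 180° − θ = 64.2802°

center=(5.3804,-23.0648) T_A=(3.3467,-23.6942) T_B=(3.9308,-21.5057) sweep=64.2802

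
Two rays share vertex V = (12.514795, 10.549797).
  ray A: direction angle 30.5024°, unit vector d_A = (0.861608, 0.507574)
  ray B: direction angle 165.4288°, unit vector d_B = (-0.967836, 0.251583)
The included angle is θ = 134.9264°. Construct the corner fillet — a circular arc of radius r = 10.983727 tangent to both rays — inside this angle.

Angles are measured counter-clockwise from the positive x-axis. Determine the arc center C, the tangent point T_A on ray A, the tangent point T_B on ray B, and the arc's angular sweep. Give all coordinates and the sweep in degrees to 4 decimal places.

bisector direction at 97.9656° = (-0.138579,0.990351)
center distance |VC| = r/sin(θ/2) = 10.983727/sin(67.4632°) = 11.891867
C = V + |VC|·bis = (10.8668,22.3269)
T_A = V + ((C−V)·d_A)·d_A = V + 4.5579·d_A = (16.4419,12.8633)
T_B = V + ((C−V)·d_B)·d_B = V + 4.5579·d_B = (8.1035,11.6965)
sweep = 180° − θ = 45.0736°

center=(10.8668,22.3269) T_A=(16.4419,12.8633) T_B=(8.1035,11.6965) sweep=45.0736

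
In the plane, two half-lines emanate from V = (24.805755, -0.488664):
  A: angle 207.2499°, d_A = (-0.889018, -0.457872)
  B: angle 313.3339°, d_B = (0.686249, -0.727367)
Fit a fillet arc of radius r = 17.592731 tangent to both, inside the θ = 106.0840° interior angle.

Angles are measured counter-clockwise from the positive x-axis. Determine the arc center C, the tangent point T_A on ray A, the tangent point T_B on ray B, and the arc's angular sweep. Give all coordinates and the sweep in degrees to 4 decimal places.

center=(21.0932,-22.1897) T_A=(13.0379,-6.5495) T_B=(33.8895,-10.1167) sweep=73.9160

bisector direction at 260.2919° = (-0.168629,-0.985680)
center distance |VC| = r/sin(θ/2) = 17.592731/sin(53.0420°) = 22.016330
C = V + |VC|·bis = (21.0932,-22.1897)
T_A = V + ((C−V)·d_A)·d_A = V + 13.2369·d_A = (13.0379,-6.5495)
T_B = V + ((C−V)·d_B)·d_B = V + 13.2369·d_B = (33.8895,-10.1167)
sweep = 180° − θ = 73.9160°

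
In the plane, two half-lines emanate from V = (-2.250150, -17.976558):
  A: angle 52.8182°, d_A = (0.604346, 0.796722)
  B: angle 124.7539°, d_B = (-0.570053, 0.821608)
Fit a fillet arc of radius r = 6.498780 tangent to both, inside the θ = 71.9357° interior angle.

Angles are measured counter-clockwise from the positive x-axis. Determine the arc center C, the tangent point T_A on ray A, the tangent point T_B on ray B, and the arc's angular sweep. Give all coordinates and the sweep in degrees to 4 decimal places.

bisector direction at 88.7861° = (0.021186,0.999776)
center distance |VC| = r/sin(θ/2) = 6.498780/sin(35.9678°) = 11.064932
C = V + |VC|·bis = (-2.0157,-6.9141)
T_A = V + ((C−V)·d_A)·d_A = V + 8.9554·d_A = (3.1620,-10.8416)
T_B = V + ((C−V)·d_B)·d_B = V + 8.9554·d_B = (-7.3552,-10.6188)
sweep = 180° − θ = 108.0643°

center=(-2.0157,-6.9141) T_A=(3.1620,-10.8416) T_B=(-7.3552,-10.6188) sweep=108.0643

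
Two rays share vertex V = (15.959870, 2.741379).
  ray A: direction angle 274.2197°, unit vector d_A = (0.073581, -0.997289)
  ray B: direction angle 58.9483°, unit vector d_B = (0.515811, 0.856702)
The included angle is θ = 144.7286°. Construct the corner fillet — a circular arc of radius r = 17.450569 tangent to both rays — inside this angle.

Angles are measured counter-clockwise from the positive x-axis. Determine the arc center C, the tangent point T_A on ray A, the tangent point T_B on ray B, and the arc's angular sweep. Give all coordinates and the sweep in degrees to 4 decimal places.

bisector direction at 346.5840° = (0.972711,-0.232020)
center distance |VC| = r/sin(θ/2) = 17.450569/sin(72.3643°) = 18.311155
C = V + |VC|·bis = (33.7713,-1.5072)
T_A = V + ((C−V)·d_A)·d_A = V + 5.5476·d_A = (16.3681,-2.7912)
T_B = V + ((C−V)·d_B)·d_B = V + 5.5476·d_B = (18.8214,7.4940)
sweep = 180° − θ = 35.2714°

center=(33.7713,-1.5072) T_A=(16.3681,-2.7912) T_B=(18.8214,7.4940) sweep=35.2714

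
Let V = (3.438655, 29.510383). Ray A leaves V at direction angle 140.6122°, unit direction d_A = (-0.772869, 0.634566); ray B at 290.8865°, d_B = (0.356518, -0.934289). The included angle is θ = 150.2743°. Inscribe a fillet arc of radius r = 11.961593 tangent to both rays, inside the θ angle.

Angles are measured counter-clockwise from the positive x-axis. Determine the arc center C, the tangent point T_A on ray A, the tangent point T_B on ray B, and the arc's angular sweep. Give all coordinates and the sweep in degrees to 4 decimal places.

center=(-6.6052,22.2800) T_A=(0.9852,31.5248) T_B=(4.5704,26.5445) sweep=29.7257

bisector direction at 215.7494° = (-0.811581,-0.584240)
center distance |VC| = r/sin(θ/2) = 11.961593/sin(75.1372°) = 12.375650
C = V + |VC|·bis = (-6.6052,22.2800)
T_A = V + ((C−V)·d_A)·d_A = V + 3.1744·d_A = (0.9852,31.5248)
T_B = V + ((C−V)·d_B)·d_B = V + 3.1744·d_B = (4.5704,26.5445)
sweep = 180° − θ = 29.7257°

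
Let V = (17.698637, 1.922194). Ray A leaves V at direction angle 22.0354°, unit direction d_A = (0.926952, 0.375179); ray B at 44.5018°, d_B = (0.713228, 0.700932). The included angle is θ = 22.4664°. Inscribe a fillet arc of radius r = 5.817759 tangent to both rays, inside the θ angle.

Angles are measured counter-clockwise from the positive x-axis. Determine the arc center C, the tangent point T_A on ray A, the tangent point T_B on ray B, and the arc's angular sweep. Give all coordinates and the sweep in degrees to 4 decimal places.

bisector direction at 33.2686° = (0.836108,0.548565)
center distance |VC| = r/sin(θ/2) = 5.817759/sin(11.2332°) = 29.864874
C = V + |VC|·bis = (42.6689,18.3050)
T_A = V + ((C−V)·d_A)·d_A = V + 29.2927·d_A = (44.8516,12.9122)
T_B = V + ((C−V)·d_B)·d_B = V + 29.2927·d_B = (38.5910,22.4544)
sweep = 180° − θ = 157.5336°

center=(42.6689,18.3050) T_A=(44.8516,12.9122) T_B=(38.5910,22.4544) sweep=157.5336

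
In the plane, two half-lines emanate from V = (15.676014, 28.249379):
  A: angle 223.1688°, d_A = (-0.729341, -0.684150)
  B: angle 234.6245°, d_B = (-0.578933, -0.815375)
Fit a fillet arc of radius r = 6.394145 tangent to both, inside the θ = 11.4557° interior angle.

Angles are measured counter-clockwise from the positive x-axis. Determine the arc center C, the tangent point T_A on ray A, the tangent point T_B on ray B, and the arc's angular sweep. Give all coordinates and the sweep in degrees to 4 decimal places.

bisector direction at 228.8966° = (-0.657419,-0.753525)
center distance |VC| = r/sin(θ/2) = 6.394145/sin(5.7279°) = 64.067401
C = V + |VC|·bis = (-26.4431,-20.0270)
T_A = V + ((C−V)·d_A)·d_A = V + 63.7475·d_A = (-30.8177,-15.3635)
T_B = V + ((C−V)·d_B)·d_B = V + 63.7475·d_B = (-21.2295,-23.7288)
sweep = 180° − θ = 168.5443°

center=(-26.4431,-20.0270) T_A=(-30.8177,-15.3635) T_B=(-21.2295,-23.7288) sweep=168.5443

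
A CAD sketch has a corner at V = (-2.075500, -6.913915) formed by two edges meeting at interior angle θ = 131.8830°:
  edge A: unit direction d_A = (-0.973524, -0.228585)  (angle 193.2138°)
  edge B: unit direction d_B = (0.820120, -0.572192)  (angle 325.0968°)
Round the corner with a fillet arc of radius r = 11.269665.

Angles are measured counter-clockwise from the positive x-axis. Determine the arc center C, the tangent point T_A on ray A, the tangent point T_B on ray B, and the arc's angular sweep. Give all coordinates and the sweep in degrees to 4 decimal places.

bisector direction at 259.1553° = (-0.188148,-0.982141)
center distance |VC| = r/sin(θ/2) = 11.269665/sin(65.9415°) = 12.341801
C = V + |VC|·bis = (-4.3976,-19.0353)
T_A = V + ((C−V)·d_A)·d_A = V + 5.0314·d_A = (-6.9737,-8.0640)
T_B = V + ((C−V)·d_B)·d_B = V + 5.0314·d_B = (2.0508,-9.7928)
sweep = 180° − θ = 48.1170°

center=(-4.3976,-19.0353) T_A=(-6.9737,-8.0640) T_B=(2.0508,-9.7928) sweep=48.1170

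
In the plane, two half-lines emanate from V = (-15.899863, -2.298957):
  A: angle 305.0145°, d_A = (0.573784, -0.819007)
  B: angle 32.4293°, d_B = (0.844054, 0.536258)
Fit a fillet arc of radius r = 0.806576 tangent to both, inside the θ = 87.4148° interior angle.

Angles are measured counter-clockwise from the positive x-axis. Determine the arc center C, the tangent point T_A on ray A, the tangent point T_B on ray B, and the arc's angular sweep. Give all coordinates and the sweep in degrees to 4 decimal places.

center=(-14.7551,-2.5272) T_A=(-15.4157,-2.9900) T_B=(-15.1876,-1.8465) sweep=92.5852

bisector direction at 348.7219° = (0.980689,-0.195571)
center distance |VC| = r/sin(θ/2) = 0.806576/sin(43.7074°) = 1.167300
C = V + |VC|·bis = (-14.7551,-2.5272)
T_A = V + ((C−V)·d_A)·d_A = V + 0.8438·d_A = (-15.4157,-2.9900)
T_B = V + ((C−V)·d_B)·d_B = V + 0.8438·d_B = (-15.1876,-1.8465)
sweep = 180° − θ = 92.5852°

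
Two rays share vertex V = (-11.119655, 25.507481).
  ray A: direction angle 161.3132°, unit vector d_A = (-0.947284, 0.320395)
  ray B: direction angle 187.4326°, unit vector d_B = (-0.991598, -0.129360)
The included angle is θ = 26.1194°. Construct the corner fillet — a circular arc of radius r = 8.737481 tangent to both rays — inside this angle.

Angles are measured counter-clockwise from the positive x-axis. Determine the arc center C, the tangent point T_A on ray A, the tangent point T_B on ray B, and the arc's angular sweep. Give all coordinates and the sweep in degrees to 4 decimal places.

bisector direction at 174.3729° = (-0.995181,0.098054)
center distance |VC| = r/sin(θ/2) = 8.737481/sin(13.0597°) = 38.667205
C = V + |VC|·bis = (-49.6005,29.2989)
T_A = V + ((C−V)·d_A)·d_A = V + 37.6671·d_A = (-46.8011,37.5758)
T_B = V + ((C−V)·d_B)·d_B = V + 37.6671·d_B = (-48.4702,20.6349)
sweep = 180° − θ = 153.8806°

center=(-49.6005,29.2989) T_A=(-46.8011,37.5758) T_B=(-48.4702,20.6349) sweep=153.8806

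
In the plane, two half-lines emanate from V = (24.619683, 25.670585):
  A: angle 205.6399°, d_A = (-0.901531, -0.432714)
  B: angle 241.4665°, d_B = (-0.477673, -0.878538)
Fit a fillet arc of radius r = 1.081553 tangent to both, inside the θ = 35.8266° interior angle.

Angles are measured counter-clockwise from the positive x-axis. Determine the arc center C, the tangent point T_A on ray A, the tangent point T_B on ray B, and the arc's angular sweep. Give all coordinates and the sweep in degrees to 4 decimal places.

center=(22.0713,23.2477) T_A=(21.6033,24.2228) T_B=(23.0214,22.7311) sweep=144.1734

bisector direction at 223.5532° = (-0.724735,-0.689028)
center distance |VC| = r/sin(θ/2) = 1.081553/sin(17.9133°) = 3.516359
C = V + |VC|·bis = (22.0713,23.2477)
T_A = V + ((C−V)·d_A)·d_A = V + 3.3459·d_A = (21.6033,24.2228)
T_B = V + ((C−V)·d_B)·d_B = V + 3.3459·d_B = (23.0214,22.7311)
sweep = 180° − θ = 144.1734°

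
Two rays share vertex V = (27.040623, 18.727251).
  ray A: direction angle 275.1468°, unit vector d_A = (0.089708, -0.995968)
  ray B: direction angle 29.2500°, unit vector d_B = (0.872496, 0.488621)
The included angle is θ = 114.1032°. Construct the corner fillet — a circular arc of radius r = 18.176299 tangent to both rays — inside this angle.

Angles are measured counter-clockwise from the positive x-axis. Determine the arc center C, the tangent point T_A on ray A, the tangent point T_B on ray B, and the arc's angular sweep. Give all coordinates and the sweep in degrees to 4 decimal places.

bisector direction at 332.1984° = (0.884568,-0.466411)
center distance |VC| = r/sin(θ/2) = 18.176299/sin(57.0516°) = 21.660093
C = V + |VC|·bis = (46.2004,8.6247)
T_A = V + ((C−V)·d_A)·d_A = V + 11.7806·d_A = (28.0974,6.9942)
T_B = V + ((C−V)·d_B)·d_B = V + 11.7806·d_B = (37.3191,24.4835)
sweep = 180° − θ = 65.8968°

center=(46.2004,8.6247) T_A=(28.0974,6.9942) T_B=(37.3191,24.4835) sweep=65.8968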